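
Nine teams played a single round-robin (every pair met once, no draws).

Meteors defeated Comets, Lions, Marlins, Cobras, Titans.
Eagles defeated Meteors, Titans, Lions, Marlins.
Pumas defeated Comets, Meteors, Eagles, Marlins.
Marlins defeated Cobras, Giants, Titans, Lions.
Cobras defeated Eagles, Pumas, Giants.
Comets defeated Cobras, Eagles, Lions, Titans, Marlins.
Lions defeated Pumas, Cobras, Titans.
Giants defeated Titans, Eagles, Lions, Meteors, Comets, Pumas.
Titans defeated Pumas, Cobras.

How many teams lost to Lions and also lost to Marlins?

2

Lions beat: Titans, Pumas, Cobras.
Marlins beat: Titans, Cobras, Giants, Lions.
Both beat: Titans, Cobras — 2.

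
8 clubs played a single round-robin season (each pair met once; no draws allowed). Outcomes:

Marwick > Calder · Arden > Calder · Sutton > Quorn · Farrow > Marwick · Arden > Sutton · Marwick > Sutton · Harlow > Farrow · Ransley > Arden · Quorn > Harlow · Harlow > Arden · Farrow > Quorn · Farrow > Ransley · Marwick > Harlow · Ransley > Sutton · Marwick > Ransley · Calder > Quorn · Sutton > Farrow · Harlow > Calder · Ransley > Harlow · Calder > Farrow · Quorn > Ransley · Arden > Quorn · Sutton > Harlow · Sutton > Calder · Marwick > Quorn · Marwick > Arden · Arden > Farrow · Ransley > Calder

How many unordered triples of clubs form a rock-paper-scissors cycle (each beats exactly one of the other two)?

15

Win totals: Harlow 3, Calder 2, Ransley 4, Quorn 2, Farrow 3, Sutton 4, Arden 4, Marwick 6.
A club with w wins dominates both others in C(w,2) triples; summing gives 3 + 1 + 6 + 1 + 3 + 6 + 6 + 15 = 41 transitive triples.
Total triples C(8,3) = 56, so cyclic triples = 56 − 41 = 15.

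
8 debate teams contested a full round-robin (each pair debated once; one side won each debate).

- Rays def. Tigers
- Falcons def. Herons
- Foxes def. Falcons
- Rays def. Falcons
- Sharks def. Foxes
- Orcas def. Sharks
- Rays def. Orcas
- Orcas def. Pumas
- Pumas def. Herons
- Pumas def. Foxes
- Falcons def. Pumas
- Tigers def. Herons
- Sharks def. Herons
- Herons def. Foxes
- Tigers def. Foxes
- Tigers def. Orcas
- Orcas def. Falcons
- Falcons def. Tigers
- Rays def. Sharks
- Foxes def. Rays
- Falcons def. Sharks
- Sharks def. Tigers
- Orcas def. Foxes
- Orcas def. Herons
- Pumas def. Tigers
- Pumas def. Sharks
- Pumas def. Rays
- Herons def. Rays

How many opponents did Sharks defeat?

3

Sharks' results: beat Tigers, Foxes, Herons; lost to Rays, Falcons, Pumas, Orcas.
That is 3 wins.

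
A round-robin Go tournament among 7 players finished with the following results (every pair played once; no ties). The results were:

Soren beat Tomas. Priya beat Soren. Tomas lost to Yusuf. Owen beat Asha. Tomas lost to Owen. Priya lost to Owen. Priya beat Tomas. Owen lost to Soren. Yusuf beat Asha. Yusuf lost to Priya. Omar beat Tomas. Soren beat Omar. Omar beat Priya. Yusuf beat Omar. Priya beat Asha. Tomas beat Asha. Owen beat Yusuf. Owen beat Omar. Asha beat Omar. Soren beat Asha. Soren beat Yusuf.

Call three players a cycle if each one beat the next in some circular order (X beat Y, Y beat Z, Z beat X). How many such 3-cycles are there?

Win totals: Yusuf 3, Soren 5, Owen 5, Omar 2, Tomas 1, Asha 1, Priya 4.
A player with w wins dominates both others in C(w,2) triples; summing gives 3 + 10 + 10 + 1 + 0 + 0 + 6 = 30 transitive triples.
Total triples C(7,3) = 35, so cyclic triples = 35 − 30 = 5.

5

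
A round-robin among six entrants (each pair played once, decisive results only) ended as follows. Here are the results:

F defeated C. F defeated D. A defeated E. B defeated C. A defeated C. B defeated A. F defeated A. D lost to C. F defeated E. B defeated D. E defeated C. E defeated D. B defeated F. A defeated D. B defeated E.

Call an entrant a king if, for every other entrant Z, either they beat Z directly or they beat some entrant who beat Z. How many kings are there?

1

A cannot reach B, F in two steps.
B reaches everyone (king).
C cannot reach A, B, E, F in two steps.
D cannot reach A, B, C, E, F in two steps.
E cannot reach A, B, F in two steps.
F cannot reach B in two steps.
Kings: B — 1.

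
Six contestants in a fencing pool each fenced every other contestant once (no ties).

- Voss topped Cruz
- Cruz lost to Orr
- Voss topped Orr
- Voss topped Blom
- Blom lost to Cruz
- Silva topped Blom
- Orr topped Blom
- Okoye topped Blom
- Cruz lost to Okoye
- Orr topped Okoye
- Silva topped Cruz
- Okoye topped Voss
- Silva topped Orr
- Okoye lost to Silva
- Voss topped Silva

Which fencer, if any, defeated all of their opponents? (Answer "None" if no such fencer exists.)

None

Highest win total is Voss with 4 (out of 5 possible).
Voss lost to Okoye, so no fencer went undefeated.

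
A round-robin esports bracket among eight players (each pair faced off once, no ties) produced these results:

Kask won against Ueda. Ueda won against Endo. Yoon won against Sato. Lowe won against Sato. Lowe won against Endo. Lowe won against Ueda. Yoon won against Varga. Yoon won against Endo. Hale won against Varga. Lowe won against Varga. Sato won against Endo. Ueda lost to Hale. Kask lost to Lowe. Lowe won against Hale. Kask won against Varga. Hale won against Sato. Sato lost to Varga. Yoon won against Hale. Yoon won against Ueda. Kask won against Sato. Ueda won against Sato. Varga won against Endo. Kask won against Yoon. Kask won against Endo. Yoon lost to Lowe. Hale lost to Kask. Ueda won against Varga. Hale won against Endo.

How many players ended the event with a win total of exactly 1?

1

Win totals: Lowe 7, Endo 0, Hale 4, Yoon 5, Sato 1, Kask 6, Varga 2, Ueda 3.
Exactly 1: Sato — 1 player.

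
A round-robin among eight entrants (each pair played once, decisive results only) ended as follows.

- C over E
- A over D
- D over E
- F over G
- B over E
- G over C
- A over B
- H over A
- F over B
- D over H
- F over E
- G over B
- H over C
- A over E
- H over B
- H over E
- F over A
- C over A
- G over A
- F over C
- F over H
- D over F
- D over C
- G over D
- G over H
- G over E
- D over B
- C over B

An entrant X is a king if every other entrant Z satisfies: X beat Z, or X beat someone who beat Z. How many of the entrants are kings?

3

A cannot reach G in two steps.
B cannot reach A, C, D, F, G, H in two steps.
C cannot reach F, G, H in two steps.
D reaches everyone (king).
E cannot reach A, B, C, D, F, G, H in two steps.
F reaches everyone (king).
G reaches everyone (king).
H cannot reach F, G in two steps.
Kings: D, F, G — 3.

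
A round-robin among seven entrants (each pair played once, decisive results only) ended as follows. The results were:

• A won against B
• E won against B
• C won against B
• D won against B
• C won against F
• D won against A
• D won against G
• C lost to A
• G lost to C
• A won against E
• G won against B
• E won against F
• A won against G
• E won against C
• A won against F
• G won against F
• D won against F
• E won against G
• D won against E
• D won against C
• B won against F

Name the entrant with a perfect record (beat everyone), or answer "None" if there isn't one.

D has 6 wins out of 6 opponents — a perfect record.

D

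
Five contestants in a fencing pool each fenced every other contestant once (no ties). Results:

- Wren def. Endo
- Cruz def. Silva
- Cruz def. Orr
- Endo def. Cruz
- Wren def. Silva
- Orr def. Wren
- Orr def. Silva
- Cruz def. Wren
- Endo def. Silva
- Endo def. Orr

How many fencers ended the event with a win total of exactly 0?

Win totals: Silva 0, Cruz 3, Wren 2, Endo 3, Orr 2.
Exactly 0: Silva — 1 fencer.

1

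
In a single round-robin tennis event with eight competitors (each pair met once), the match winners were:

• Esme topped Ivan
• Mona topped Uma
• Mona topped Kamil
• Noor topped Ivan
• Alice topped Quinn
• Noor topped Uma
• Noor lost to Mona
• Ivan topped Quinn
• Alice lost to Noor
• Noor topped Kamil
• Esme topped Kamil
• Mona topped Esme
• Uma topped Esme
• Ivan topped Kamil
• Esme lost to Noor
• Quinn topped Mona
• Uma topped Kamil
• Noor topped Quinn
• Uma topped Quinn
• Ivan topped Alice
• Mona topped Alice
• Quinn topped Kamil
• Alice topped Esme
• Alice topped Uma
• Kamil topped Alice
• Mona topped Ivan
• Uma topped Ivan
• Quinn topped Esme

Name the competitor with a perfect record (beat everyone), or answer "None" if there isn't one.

None

Highest win total is Noor with 6 (out of 7 possible).
Noor lost to Mona, so no competitor went undefeated.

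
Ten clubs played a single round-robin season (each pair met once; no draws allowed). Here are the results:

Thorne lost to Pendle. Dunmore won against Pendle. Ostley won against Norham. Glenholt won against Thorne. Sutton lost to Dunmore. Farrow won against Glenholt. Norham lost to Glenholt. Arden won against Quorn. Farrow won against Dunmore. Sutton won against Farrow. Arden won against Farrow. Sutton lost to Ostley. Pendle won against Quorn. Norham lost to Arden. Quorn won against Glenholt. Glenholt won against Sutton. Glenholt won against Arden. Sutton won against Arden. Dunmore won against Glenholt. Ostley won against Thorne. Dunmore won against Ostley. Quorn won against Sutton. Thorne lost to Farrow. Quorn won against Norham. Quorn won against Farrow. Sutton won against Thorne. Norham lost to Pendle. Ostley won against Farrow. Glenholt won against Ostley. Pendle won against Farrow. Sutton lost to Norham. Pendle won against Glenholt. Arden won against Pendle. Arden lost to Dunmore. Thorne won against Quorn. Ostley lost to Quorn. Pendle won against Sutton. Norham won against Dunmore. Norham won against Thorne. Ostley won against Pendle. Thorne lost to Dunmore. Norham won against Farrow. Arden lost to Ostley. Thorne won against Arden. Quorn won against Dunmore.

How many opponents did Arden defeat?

Arden's results: beat Norham, Quorn, Pendle, Farrow; lost to Ostley, Thorne, Dunmore, Glenholt, Sutton.
That is 4 wins.

4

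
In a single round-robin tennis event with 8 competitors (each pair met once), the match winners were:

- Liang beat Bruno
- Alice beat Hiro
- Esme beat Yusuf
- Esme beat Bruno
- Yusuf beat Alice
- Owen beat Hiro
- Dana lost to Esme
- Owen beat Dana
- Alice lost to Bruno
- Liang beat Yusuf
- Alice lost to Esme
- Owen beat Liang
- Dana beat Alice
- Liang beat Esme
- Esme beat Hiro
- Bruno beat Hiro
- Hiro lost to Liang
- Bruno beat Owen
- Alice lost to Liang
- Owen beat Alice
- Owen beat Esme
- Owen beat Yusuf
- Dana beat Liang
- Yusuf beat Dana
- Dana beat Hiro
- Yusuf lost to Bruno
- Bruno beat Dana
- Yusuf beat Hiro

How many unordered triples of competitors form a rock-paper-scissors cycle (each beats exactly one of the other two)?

5

Win totals: Yusuf 3, Hiro 0, Esme 5, Bruno 5, Dana 3, Liang 5, Owen 6, Alice 1.
A competitor with w wins dominates both others in C(w,2) triples; summing gives 3 + 0 + 10 + 10 + 3 + 10 + 15 + 0 = 51 transitive triples.
Total triples C(8,3) = 56, so cyclic triples = 56 − 51 = 5.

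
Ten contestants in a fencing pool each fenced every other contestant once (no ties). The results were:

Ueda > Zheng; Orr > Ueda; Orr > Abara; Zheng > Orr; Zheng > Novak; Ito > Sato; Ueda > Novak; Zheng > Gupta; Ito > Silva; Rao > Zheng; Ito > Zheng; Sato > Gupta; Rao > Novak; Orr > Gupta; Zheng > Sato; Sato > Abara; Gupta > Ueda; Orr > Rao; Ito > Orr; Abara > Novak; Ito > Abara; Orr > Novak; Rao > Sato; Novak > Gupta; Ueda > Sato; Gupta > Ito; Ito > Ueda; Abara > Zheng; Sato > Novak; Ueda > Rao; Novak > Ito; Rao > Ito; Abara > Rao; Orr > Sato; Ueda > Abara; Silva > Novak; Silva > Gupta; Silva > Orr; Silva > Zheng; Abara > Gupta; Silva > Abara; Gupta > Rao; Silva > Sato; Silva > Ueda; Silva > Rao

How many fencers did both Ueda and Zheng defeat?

2

Ueda beat: Abara, Zheng, Novak, Sato, Rao.
Zheng beat: Gupta, Orr, Novak, Sato.
Both beat: Novak, Sato — 2.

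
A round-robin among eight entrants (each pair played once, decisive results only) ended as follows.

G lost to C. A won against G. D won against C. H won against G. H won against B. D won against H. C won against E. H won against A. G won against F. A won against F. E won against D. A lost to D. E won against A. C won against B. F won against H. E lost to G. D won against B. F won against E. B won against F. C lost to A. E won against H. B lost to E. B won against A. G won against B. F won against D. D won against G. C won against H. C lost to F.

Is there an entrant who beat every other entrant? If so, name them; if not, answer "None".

Highest win total is D with 5 (out of 7 possible).
D lost to E, F, so no entrant went undefeated.

None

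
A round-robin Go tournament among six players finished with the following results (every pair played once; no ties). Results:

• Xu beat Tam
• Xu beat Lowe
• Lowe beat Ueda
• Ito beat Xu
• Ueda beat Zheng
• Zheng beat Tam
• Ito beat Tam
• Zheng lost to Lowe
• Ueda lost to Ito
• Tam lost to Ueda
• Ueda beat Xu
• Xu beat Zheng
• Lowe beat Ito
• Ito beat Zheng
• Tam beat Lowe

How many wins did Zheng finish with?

Zheng's results: beat Tam; lost to Lowe, Ito, Ueda, Xu.
That is 1 win.

1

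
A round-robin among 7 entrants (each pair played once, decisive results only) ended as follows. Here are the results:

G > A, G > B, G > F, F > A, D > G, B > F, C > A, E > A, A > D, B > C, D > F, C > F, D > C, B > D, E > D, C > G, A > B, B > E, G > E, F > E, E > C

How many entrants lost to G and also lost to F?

2

G beat: A, B, E, F.
F beat: A, E.
Both beat: A, E — 2.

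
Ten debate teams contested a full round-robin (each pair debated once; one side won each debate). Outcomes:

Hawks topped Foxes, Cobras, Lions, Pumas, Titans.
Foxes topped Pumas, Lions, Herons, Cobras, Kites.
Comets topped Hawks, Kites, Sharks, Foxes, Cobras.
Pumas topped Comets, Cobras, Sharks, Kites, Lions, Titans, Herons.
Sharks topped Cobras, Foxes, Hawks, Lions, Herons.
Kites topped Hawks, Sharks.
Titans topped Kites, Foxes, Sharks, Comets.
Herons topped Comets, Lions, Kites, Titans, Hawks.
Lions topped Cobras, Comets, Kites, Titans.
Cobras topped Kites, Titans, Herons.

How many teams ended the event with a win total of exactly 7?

Win totals: Kites 2, Cobras 3, Sharks 5, Lions 4, Comets 5, Hawks 5, Titans 4, Pumas 7, Herons 5, Foxes 5.
Exactly 7: Pumas — 1 team.

1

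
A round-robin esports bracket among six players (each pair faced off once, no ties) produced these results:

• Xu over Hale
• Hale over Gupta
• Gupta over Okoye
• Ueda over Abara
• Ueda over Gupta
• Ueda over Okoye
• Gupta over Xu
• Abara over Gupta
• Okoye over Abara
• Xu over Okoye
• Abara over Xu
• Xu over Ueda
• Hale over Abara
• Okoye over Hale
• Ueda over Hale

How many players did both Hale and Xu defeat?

Hale beat: Gupta, Abara.
Xu beat: Hale, Ueda, Okoye.
No one was beaten by both.

0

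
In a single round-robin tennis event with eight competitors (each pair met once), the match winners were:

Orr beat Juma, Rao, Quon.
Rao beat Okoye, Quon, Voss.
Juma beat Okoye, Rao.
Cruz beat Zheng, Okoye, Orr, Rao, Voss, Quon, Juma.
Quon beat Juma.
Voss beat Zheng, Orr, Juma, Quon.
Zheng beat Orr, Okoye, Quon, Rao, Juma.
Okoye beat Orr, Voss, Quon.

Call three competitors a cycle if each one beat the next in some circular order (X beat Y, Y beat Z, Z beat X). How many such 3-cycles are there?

Win totals: Okoye 3, Cruz 7, Quon 1, Rao 3, Voss 4, Orr 3, Juma 2, Zheng 5.
A competitor with w wins dominates both others in C(w,2) triples; summing gives 3 + 21 + 0 + 3 + 6 + 3 + 1 + 10 = 47 transitive triples.
Total triples C(8,3) = 56, so cyclic triples = 56 − 47 = 9.

9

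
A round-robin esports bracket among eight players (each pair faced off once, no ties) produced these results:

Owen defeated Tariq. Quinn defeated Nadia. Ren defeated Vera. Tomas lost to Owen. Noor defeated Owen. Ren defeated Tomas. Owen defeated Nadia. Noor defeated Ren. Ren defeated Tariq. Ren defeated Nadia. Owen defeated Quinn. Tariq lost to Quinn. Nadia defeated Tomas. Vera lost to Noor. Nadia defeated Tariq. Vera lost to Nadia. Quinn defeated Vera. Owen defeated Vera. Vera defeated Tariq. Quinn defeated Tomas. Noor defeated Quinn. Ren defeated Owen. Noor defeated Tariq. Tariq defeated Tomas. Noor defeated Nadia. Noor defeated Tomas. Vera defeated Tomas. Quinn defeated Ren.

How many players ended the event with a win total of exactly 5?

Win totals: Nadia 3, Ren 5, Owen 5, Tariq 1, Quinn 5, Noor 7, Tomas 0, Vera 2.
Exactly 5: Ren, Owen, Quinn — 3 players.

3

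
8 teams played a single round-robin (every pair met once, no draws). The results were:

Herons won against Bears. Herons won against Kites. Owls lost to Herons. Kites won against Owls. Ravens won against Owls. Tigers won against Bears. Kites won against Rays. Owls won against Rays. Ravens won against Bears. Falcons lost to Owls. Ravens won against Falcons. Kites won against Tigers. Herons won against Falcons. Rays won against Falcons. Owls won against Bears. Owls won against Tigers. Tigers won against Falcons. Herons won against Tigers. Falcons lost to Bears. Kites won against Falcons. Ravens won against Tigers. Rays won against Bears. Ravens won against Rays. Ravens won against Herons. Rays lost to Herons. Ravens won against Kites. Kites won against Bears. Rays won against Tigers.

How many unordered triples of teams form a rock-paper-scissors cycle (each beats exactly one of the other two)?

Win totals: Falcons 0, Owls 4, Bears 1, Ravens 7, Kites 5, Rays 3, Herons 6, Tigers 2.
A team with w wins dominates both others in C(w,2) triples; summing gives 0 + 6 + 0 + 21 + 10 + 3 + 15 + 1 = 56 transitive triples.
Total triples C(8,3) = 56, so cyclic triples = 56 − 56 = 0.

0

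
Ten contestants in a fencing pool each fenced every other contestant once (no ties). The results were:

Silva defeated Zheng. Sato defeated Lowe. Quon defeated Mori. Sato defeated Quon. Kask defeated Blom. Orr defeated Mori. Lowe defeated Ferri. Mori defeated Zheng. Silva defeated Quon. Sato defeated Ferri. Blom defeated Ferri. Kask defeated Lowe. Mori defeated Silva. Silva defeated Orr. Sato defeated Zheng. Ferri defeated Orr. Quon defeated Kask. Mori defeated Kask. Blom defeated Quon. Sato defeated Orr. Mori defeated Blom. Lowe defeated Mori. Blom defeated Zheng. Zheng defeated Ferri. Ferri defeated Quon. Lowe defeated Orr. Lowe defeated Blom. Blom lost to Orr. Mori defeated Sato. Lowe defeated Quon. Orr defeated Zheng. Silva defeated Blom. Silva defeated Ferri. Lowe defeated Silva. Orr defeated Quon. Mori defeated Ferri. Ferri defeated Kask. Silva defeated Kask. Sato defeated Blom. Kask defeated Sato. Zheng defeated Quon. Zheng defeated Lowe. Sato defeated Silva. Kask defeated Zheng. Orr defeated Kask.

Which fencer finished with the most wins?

Win totals: Orr 5, Silva 6, Sato 7, Blom 3, Ferri 3, Kask 4, Mori 6, Lowe 6, Quon 2, Zheng 3.
Sato leads with 7 wins (next highest: 6).

Sato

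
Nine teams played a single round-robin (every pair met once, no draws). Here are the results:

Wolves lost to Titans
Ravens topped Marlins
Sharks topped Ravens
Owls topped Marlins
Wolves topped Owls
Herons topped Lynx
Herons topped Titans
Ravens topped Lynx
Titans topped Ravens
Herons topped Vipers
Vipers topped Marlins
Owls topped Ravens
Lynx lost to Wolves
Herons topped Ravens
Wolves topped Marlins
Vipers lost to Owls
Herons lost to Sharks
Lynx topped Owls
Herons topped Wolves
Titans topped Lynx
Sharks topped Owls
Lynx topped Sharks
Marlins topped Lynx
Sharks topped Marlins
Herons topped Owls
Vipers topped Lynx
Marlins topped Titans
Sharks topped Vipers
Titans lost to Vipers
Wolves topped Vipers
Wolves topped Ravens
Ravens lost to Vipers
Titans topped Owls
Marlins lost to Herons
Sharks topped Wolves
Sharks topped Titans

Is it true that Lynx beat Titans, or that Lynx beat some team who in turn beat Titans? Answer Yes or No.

Lynx did not beat Titans directly.
Lynx beat Sharks, Owls. Of those, Sharks beat Titans.

Yes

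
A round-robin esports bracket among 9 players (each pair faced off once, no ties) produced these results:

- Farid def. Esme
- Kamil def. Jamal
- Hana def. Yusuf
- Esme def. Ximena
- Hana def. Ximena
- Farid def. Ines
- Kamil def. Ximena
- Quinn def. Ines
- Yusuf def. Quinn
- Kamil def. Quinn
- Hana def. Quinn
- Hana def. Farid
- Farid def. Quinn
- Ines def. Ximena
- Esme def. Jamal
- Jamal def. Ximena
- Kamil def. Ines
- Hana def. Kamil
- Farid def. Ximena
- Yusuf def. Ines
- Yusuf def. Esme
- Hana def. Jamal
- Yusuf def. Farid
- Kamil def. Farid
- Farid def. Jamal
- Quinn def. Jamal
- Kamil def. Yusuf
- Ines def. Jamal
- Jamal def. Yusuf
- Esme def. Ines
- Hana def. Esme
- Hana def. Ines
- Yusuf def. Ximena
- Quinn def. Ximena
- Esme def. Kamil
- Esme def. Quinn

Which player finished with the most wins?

Win totals: Ximena 0, Jamal 2, Esme 5, Yusuf 5, Farid 5, Kamil 6, Hana 8, Ines 2, Quinn 3.
Hana leads with 8 wins (next highest: 6).

Hana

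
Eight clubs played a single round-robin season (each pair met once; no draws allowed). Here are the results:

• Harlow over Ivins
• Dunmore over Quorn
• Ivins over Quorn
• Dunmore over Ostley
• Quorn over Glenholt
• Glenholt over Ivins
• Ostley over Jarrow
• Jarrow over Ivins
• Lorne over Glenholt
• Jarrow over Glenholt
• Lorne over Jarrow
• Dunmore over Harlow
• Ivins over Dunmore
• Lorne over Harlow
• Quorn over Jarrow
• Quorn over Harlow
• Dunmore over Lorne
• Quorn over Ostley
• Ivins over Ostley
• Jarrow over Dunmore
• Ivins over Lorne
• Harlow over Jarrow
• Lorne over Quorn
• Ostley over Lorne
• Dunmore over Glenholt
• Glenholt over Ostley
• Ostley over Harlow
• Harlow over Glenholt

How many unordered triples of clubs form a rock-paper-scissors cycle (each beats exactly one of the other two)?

Win totals: Jarrow 3, Lorne 4, Ostley 3, Ivins 4, Glenholt 2, Dunmore 5, Quorn 4, Harlow 3.
A club with w wins dominates both others in C(w,2) triples; summing gives 3 + 6 + 3 + 6 + 1 + 10 + 6 + 3 = 38 transitive triples.
Total triples C(8,3) = 56, so cyclic triples = 56 − 38 = 18.

18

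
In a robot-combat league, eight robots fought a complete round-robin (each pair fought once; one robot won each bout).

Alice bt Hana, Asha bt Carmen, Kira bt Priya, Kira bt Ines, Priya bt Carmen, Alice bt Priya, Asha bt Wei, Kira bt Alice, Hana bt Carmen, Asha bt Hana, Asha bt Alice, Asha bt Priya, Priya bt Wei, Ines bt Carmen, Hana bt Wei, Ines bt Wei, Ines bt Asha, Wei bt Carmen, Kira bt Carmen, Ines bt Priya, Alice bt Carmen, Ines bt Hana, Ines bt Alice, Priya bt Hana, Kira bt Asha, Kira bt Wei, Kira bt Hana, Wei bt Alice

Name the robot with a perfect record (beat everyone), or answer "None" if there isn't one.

Kira has 7 wins out of 7 opponents — a perfect record.

Kira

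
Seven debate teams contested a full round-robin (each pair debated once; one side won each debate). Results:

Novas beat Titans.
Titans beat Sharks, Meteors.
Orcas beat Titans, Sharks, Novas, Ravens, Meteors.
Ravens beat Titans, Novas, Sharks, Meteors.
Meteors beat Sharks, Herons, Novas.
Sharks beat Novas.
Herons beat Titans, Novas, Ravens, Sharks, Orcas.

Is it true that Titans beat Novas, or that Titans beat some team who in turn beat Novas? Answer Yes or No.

Titans did not beat Novas directly.
Titans beat Meteors, Sharks. Of those, Meteors beat Novas.

Yes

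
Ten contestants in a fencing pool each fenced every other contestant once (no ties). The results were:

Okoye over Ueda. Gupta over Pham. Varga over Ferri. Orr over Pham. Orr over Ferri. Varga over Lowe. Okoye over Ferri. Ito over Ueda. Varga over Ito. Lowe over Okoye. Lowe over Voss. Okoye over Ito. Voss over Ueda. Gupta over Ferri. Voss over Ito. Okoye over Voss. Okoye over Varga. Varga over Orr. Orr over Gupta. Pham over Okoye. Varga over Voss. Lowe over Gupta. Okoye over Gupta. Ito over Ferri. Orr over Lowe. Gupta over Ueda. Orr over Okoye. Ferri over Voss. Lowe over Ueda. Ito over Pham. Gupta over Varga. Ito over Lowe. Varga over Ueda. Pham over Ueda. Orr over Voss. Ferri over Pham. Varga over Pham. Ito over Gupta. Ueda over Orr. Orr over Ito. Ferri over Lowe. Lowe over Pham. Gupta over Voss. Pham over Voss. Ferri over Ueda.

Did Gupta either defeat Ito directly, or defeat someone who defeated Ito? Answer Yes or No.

Yes

Gupta did not beat Ito directly.
Gupta beat Voss, Ferri, Pham, Ueda, Varga. Of those, Voss beat Ito.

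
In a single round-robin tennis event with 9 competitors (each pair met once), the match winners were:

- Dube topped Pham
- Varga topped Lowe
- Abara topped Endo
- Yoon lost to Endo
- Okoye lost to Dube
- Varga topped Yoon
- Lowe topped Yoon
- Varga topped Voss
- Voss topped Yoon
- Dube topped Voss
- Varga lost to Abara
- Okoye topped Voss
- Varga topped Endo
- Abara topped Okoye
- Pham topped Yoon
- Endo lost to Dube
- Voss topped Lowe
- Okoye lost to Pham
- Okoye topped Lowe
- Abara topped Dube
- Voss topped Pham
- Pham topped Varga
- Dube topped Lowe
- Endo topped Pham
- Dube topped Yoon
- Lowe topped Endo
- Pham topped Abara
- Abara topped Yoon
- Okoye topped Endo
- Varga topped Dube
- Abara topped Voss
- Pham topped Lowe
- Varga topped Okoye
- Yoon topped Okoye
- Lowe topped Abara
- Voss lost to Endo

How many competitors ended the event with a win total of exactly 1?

1

Win totals: Pham 5, Yoon 1, Dube 6, Varga 6, Endo 3, Lowe 3, Okoye 3, Voss 3, Abara 6.
Exactly 1: Yoon — 1 competitor.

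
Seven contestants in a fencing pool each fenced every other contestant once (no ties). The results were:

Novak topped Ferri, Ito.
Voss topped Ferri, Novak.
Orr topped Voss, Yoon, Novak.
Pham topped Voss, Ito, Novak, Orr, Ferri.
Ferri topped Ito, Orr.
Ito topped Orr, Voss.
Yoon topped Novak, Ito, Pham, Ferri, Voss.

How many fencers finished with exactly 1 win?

Win totals: Pham 5, Ito 2, Yoon 5, Novak 2, Orr 3, Voss 2, Ferri 2.
No fencer has exactly 1 wins.

0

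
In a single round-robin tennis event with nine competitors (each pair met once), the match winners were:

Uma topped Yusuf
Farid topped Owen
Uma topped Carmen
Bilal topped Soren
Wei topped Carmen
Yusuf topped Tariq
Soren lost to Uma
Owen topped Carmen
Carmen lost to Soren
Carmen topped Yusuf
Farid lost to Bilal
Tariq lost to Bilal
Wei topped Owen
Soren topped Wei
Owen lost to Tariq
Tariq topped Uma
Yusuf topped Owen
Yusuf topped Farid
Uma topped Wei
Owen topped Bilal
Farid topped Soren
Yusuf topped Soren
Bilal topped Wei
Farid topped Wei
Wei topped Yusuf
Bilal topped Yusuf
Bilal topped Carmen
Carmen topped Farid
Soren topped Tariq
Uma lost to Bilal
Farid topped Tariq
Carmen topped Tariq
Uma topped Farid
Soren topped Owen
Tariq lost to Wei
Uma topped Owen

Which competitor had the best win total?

Win totals: Owen 2, Yusuf 4, Farid 4, Soren 4, Tariq 2, Carmen 3, Wei 4, Uma 6, Bilal 7.
Bilal leads with 7 wins (next highest: 6).

Bilal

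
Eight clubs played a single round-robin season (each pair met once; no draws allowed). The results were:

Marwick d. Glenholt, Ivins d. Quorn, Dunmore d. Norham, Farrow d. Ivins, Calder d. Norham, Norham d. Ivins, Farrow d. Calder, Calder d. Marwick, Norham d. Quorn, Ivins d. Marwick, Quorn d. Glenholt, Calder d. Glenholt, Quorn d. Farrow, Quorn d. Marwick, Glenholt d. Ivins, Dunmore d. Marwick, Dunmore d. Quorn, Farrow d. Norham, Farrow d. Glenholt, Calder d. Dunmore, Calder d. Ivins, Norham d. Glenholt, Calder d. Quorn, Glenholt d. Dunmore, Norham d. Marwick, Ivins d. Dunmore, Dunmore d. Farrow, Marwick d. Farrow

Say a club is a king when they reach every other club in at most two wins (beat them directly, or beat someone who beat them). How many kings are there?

4

Norham cannot reach Calder in two steps.
Ivins cannot reach Calder in two steps.
Quorn reaches everyone (king).
Calder reaches everyone (king).
Farrow reaches everyone (king).
Marwick cannot reach Quorn in two steps.
Glenholt cannot reach Calder in two steps.
Dunmore reaches everyone (king).
Kings: Quorn, Calder, Farrow, Dunmore — 4.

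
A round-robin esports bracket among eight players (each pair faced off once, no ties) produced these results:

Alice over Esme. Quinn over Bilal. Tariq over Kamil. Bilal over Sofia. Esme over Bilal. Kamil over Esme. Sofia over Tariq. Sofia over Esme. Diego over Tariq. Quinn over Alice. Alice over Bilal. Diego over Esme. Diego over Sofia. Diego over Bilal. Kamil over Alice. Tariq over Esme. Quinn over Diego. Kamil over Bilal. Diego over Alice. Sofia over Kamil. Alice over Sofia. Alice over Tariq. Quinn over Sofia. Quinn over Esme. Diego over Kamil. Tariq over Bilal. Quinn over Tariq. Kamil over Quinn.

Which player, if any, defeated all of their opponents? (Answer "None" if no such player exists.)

Highest win total is Quinn with 6 (out of 7 possible).
Quinn lost to Kamil, so no player went undefeated.

None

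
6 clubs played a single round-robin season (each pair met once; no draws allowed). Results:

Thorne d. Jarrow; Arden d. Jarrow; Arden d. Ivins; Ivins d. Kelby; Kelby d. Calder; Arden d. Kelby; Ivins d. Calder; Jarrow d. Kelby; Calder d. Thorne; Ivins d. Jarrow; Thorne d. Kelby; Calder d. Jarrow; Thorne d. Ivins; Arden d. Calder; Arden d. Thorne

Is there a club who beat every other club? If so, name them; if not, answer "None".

Arden has 5 wins out of 5 opponents — a perfect record.

Arden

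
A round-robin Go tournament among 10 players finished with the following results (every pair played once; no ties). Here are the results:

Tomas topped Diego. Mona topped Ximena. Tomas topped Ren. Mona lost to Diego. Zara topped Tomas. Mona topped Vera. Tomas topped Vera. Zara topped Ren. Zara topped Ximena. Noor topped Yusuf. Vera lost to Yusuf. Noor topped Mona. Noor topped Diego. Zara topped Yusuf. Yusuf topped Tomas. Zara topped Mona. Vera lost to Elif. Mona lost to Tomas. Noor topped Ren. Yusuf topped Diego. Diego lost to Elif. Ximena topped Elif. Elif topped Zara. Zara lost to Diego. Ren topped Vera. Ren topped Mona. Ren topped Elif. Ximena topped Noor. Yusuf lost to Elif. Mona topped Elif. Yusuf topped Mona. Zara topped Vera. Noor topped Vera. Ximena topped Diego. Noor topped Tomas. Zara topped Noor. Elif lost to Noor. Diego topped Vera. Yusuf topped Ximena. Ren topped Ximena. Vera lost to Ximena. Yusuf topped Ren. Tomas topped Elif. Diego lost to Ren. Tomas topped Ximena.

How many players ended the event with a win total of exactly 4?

Win totals: Diego 3, Zara 7, Ren 5, Noor 7, Tomas 6, Vera 0, Yusuf 6, Mona 3, Ximena 4, Elif 4.
Exactly 4: Ximena, Elif — 2 players.

2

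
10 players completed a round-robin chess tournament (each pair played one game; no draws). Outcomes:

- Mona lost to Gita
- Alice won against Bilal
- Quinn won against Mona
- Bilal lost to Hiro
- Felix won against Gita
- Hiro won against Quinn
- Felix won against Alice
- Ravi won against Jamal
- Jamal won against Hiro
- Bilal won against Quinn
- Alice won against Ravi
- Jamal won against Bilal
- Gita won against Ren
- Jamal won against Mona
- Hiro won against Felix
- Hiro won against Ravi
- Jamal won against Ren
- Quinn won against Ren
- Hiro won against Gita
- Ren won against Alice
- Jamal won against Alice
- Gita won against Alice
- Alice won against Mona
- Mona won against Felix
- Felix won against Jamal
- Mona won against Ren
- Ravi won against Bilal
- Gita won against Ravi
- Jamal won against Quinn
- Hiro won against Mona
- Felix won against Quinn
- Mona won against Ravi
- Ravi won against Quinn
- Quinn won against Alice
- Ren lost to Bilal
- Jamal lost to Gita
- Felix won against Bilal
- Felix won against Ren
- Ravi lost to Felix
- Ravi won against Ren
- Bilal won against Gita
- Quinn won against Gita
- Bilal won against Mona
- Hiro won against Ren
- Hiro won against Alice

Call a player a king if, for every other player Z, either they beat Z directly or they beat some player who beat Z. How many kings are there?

4

Hiro reaches everyone (king).
Gita reaches everyone (king).
Bilal cannot reach Hiro in two steps.
Quinn cannot reach Hiro in two steps.
Alice cannot reach Hiro in two steps.
Felix reaches everyone (king).
Mona cannot reach Hiro in two steps.
Ravi cannot reach Felix in two steps.
Ren cannot reach Hiro, Gita, Quinn, Felix, Jamal in two steps.
Jamal reaches everyone (king).
Kings: Hiro, Gita, Felix, Jamal — 4.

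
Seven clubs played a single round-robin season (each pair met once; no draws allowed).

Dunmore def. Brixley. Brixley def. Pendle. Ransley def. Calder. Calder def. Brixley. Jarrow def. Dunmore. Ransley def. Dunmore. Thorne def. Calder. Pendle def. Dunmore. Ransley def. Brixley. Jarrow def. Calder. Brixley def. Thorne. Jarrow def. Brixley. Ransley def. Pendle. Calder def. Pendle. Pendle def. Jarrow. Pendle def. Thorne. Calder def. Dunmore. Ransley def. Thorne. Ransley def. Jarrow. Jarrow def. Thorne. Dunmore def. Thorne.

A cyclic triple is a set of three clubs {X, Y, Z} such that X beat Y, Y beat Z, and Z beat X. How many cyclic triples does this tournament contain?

Win totals: Brixley 2, Calder 3, Ransley 6, Jarrow 4, Pendle 3, Thorne 1, Dunmore 2.
A club with w wins dominates both others in C(w,2) triples; summing gives 1 + 3 + 15 + 6 + 3 + 0 + 1 = 29 transitive triples.
Total triples C(7,3) = 35, so cyclic triples = 35 − 29 = 6.

6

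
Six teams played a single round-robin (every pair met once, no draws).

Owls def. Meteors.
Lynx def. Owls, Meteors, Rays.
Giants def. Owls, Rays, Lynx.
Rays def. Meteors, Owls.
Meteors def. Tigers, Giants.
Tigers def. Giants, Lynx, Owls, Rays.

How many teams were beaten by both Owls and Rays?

Owls beat: Meteors.
Rays beat: Owls, Meteors.
Both beat: Meteors — 1.

1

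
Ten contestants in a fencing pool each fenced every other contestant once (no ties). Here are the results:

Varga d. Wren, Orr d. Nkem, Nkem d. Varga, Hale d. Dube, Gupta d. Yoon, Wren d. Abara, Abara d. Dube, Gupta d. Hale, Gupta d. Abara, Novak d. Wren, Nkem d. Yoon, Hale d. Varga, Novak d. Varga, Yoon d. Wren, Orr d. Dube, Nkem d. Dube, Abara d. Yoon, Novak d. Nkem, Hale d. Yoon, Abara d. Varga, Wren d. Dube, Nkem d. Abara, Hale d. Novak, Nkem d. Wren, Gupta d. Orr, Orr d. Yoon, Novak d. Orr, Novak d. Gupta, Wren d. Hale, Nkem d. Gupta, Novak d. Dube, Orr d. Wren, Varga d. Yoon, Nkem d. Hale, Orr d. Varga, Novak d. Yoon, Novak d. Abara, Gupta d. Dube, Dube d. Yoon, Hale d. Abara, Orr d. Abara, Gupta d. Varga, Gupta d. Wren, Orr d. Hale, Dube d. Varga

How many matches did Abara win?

Abara's results: beat Dube, Yoon, Varga; lost to Orr, Wren, Gupta, Novak, Nkem, Hale.
That is 3 wins.

3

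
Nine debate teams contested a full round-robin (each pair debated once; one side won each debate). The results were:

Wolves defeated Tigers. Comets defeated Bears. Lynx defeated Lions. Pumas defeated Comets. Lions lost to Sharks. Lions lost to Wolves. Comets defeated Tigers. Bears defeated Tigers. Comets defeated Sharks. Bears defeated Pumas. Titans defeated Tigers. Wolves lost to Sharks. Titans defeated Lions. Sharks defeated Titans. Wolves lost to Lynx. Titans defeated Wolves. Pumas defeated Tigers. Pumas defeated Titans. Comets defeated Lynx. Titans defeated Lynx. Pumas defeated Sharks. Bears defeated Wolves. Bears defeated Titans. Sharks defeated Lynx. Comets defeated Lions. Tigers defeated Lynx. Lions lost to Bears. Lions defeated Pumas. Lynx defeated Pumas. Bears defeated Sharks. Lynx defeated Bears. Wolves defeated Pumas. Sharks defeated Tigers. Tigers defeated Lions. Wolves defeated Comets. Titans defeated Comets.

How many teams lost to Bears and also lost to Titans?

3

Bears beat: Sharks, Wolves, Titans, Lions, Tigers, Pumas.
Titans beat: Comets, Lynx, Wolves, Lions, Tigers.
Both beat: Wolves, Lions, Tigers — 3.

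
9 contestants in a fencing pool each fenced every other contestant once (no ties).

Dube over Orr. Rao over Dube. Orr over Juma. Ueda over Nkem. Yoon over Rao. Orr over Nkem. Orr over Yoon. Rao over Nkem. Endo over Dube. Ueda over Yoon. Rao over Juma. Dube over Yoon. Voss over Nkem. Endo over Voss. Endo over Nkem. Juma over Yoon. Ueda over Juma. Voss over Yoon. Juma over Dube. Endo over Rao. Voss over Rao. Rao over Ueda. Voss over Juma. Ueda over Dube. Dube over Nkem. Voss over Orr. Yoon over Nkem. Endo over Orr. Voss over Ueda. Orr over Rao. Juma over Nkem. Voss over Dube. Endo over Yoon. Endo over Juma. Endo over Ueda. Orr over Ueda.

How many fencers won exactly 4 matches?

2

Win totals: Orr 5, Nkem 0, Juma 3, Rao 4, Voss 7, Endo 8, Dube 3, Yoon 2, Ueda 4.
Exactly 4: Rao, Ueda — 2 fencers.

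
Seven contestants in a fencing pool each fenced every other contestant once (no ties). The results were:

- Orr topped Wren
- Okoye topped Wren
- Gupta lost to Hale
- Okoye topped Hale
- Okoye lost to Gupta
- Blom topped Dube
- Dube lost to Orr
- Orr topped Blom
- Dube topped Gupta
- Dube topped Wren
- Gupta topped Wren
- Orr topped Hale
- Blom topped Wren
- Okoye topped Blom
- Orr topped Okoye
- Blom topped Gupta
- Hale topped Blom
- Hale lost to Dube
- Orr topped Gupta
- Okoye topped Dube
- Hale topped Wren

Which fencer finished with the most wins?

Orr

Win totals: Hale 3, Okoye 4, Orr 6, Gupta 2, Dube 3, Blom 3, Wren 0.
Orr leads with 6 wins (next highest: 4).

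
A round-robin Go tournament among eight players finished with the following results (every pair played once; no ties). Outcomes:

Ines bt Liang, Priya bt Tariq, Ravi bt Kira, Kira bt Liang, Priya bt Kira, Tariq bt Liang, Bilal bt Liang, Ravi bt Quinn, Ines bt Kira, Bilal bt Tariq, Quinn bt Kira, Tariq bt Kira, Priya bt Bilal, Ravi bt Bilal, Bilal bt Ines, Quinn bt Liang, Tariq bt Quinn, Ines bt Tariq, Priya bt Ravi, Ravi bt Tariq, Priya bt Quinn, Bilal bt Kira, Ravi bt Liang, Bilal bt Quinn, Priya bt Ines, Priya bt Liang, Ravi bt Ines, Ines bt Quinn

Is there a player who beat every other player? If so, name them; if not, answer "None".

Priya has 7 wins out of 7 opponents — a perfect record.

Priya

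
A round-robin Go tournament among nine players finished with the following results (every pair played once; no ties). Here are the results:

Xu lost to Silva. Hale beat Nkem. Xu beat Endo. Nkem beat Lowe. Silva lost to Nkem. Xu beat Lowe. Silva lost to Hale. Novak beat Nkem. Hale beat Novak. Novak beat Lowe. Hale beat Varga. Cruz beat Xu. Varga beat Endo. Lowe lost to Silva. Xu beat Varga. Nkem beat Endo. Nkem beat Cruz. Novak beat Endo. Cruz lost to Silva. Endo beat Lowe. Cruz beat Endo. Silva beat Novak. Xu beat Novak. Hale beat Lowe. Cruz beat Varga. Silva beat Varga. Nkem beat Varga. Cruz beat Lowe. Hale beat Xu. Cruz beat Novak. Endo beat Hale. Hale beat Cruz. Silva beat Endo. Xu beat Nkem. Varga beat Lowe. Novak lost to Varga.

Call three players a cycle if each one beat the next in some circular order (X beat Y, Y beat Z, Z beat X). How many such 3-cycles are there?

11

Win totals: Xu 5, Novak 3, Lowe 0, Cruz 5, Nkem 5, Hale 7, Silva 6, Varga 3, Endo 2.
A player with w wins dominates both others in C(w,2) triples; summing gives 10 + 3 + 0 + 10 + 10 + 21 + 15 + 3 + 1 = 73 transitive triples.
Total triples C(9,3) = 84, so cyclic triples = 84 − 73 = 11.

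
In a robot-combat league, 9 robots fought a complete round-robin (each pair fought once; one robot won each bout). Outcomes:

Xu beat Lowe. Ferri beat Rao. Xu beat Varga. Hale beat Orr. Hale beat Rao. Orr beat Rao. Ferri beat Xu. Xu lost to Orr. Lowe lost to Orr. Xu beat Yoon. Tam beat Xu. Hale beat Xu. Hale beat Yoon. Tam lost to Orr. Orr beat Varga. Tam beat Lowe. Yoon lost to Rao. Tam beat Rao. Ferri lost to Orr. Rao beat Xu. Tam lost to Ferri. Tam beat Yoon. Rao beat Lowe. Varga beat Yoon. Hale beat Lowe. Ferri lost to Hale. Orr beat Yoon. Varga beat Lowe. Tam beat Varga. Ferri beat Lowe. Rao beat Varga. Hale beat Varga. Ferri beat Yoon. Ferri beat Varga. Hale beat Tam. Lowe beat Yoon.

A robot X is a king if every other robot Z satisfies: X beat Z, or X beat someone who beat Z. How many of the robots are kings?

Orr cannot reach Hale in two steps.
Rao cannot reach Orr, Tam, Ferri, Hale in two steps.
Yoon cannot reach Orr, Rao, Tam, Ferri, Xu, Varga, Hale, Lowe in two steps.
Tam cannot reach Orr, Ferri, Hale in two steps.
Ferri cannot reach Orr, Hale in two steps.
Xu cannot reach Orr, Rao, Tam, Ferri, Hale in two steps.
Varga cannot reach Orr, Rao, Tam, Ferri, Xu, Hale in two steps.
Hale reaches everyone (king).
Lowe cannot reach Orr, Rao, Tam, Ferri, Xu, Varga, Hale in two steps.
Kings: Hale — 1.

1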